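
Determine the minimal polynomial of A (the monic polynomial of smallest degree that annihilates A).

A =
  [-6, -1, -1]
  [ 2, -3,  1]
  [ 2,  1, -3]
x^2 + 8*x + 16

The characteristic polynomial is χ_A(x) = (x + 4)^3, so the eigenvalues are known. The minimal polynomial is
  m_A(x) = Π_λ (x − λ)^{k_λ}
where k_λ is the size of the *largest* Jordan block for λ (equivalently, the smallest k with (A − λI)^k v = 0 for every generalised eigenvector v of λ).

  λ = -4: largest Jordan block has size 2, contributing (x + 4)^2

So m_A(x) = (x + 4)^2 = x^2 + 8*x + 16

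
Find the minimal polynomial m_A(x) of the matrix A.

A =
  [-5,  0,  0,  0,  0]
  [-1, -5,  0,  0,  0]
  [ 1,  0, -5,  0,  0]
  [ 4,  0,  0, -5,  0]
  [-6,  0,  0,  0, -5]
x^2 + 10*x + 25

The characteristic polynomial is χ_A(x) = (x + 5)^5, so the eigenvalues are known. The minimal polynomial is
  m_A(x) = Π_λ (x − λ)^{k_λ}
where k_λ is the size of the *largest* Jordan block for λ (equivalently, the smallest k with (A − λI)^k v = 0 for every generalised eigenvector v of λ).

  λ = -5: largest Jordan block has size 2, contributing (x + 5)^2

So m_A(x) = (x + 5)^2 = x^2 + 10*x + 25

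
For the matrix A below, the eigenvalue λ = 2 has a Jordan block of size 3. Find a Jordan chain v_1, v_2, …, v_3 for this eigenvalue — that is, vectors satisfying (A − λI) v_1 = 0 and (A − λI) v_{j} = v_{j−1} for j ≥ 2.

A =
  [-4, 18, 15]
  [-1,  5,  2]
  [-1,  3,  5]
A Jordan chain for λ = 2 of length 3:
v_1 = (3, 1, 0)ᵀ
v_2 = (-6, -1, -1)ᵀ
v_3 = (1, 0, 0)ᵀ

Let N = A − (2)·I. We want v_3 with N^3 v_3 = 0 but N^2 v_3 ≠ 0; then v_{j-1} := N · v_j for j = 3, …, 2.

Pick v_3 = (1, 0, 0)ᵀ.
Then v_2 = N · v_3 = (-6, -1, -1)ᵀ.
Then v_1 = N · v_2 = (3, 1, 0)ᵀ.

Sanity check: (A − (2)·I) v_1 = (0, 0, 0)ᵀ = 0. ✓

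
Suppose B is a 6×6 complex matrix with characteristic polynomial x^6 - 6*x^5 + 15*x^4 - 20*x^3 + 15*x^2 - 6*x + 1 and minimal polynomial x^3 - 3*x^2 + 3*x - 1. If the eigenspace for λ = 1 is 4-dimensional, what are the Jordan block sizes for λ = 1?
Block sizes for λ = 1: [3, 1, 1, 1]

Step 1 — from the characteristic polynomial, algebraic multiplicity of λ = 1 is 6. From dim ker(B − (1)·I) = 4, there are exactly 4 Jordan blocks for λ = 1.
Step 2 — from the minimal polynomial, the factor (x − 1)^3 tells us the largest block for λ = 1 has size 3.
Step 3 — with total size 6, 4 blocks, and largest block 3, the block sizes (in nonincreasing order) are [3, 1, 1, 1].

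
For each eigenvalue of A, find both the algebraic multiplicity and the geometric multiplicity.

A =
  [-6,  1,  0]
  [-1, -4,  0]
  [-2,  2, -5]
λ = -5: alg = 3, geom = 2

Step 1 — factor the characteristic polynomial to read off the algebraic multiplicities:
  χ_A(x) = (x + 5)^3

Step 2 — compute geometric multiplicities via the rank-nullity identity g(λ) = n − rank(A − λI):
  rank(A − (-5)·I) = 1, so dim ker(A − (-5)·I) = n − 1 = 2

Summary:
  λ = -5: algebraic multiplicity = 3, geometric multiplicity = 2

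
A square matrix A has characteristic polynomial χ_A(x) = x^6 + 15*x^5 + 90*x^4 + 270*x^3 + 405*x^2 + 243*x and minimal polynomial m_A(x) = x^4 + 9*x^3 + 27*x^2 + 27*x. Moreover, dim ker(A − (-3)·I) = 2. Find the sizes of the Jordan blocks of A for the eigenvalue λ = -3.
Block sizes for λ = -3: [3, 2]

Step 1 — from the characteristic polynomial, algebraic multiplicity of λ = -3 is 5. From dim ker(A − (-3)·I) = 2, there are exactly 2 Jordan blocks for λ = -3.
Step 2 — from the minimal polynomial, the factor (x + 3)^3 tells us the largest block for λ = -3 has size 3.
Step 3 — with total size 5, 2 blocks, and largest block 3, the block sizes (in nonincreasing order) are [3, 2].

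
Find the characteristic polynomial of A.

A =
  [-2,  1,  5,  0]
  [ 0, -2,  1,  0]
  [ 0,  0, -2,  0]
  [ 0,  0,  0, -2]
x^4 + 8*x^3 + 24*x^2 + 32*x + 16

Expanding det(x·I − A) (e.g. by cofactor expansion or by noting that A is similar to its Jordan form J, which has the same characteristic polynomial as A) gives
  χ_A(x) = x^4 + 8*x^3 + 24*x^2 + 32*x + 16
which factors as (x + 2)^4. The eigenvalues (with algebraic multiplicities) are λ = -2 with multiplicity 4.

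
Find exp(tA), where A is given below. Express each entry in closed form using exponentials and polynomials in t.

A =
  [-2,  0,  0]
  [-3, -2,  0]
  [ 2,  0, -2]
e^{tA} =
  [exp(-2*t), 0, 0]
  [-3*t*exp(-2*t), exp(-2*t), 0]
  [2*t*exp(-2*t), 0, exp(-2*t)]

Strategy: write A = P · J · P⁻¹ where J is a Jordan canonical form, so e^{tA} = P · e^{tJ} · P⁻¹, and e^{tJ} can be computed block-by-block.

A has Jordan form
J =
  [-2,  1,  0]
  [ 0, -2,  0]
  [ 0,  0, -2]
(up to reordering of blocks).

Per-block formulas:
  For a 1×1 block at λ = -2: exp(t · [-2]) = [e^(-2t)].
  For a 2×2 Jordan block J_2(-2): exp(t · J_2(-2)) = e^(-2t)·(I + t·N), where N is the 2×2 nilpotent shift.

After assembling e^{tJ} and conjugating by P, we get:

e^{tA} =
  [exp(-2*t), 0, 0]
  [-3*t*exp(-2*t), exp(-2*t), 0]
  [2*t*exp(-2*t), 0, exp(-2*t)]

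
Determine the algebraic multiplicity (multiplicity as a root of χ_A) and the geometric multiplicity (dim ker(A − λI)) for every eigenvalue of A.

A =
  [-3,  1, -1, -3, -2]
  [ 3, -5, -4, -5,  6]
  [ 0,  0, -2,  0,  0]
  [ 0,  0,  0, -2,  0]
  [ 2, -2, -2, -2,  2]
λ = -2: alg = 5, geom = 3

Step 1 — factor the characteristic polynomial to read off the algebraic multiplicities:
  χ_A(x) = (x + 2)^5

Step 2 — compute geometric multiplicities via the rank-nullity identity g(λ) = n − rank(A − λI):
  rank(A − (-2)·I) = 2, so dim ker(A − (-2)·I) = n − 2 = 3

Summary:
  λ = -2: algebraic multiplicity = 5, geometric multiplicity = 3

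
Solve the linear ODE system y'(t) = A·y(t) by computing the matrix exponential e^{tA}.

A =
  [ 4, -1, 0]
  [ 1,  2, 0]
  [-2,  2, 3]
e^{tA} =
  [t*exp(3*t) + exp(3*t), -t*exp(3*t), 0]
  [t*exp(3*t), -t*exp(3*t) + exp(3*t), 0]
  [-2*t*exp(3*t), 2*t*exp(3*t), exp(3*t)]

Strategy: write A = P · J · P⁻¹ where J is a Jordan canonical form, so e^{tA} = P · e^{tJ} · P⁻¹, and e^{tJ} can be computed block-by-block.

A has Jordan form
J =
  [3, 1, 0]
  [0, 3, 0]
  [0, 0, 3]
(up to reordering of blocks).

Per-block formulas:
  For a 1×1 block at λ = 3: exp(t · [3]) = [e^(3t)].
  For a 2×2 Jordan block J_2(3): exp(t · J_2(3)) = e^(3t)·(I + t·N), where N is the 2×2 nilpotent shift.

After assembling e^{tJ} and conjugating by P, we get:

e^{tA} =
  [t*exp(3*t) + exp(3*t), -t*exp(3*t), 0]
  [t*exp(3*t), -t*exp(3*t) + exp(3*t), 0]
  [-2*t*exp(3*t), 2*t*exp(3*t), exp(3*t)]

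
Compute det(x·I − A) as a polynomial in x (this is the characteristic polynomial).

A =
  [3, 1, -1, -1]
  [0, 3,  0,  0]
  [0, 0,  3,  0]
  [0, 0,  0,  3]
x^4 - 12*x^3 + 54*x^2 - 108*x + 81

Expanding det(x·I − A) (e.g. by cofactor expansion or by noting that A is similar to its Jordan form J, which has the same characteristic polynomial as A) gives
  χ_A(x) = x^4 - 12*x^3 + 54*x^2 - 108*x + 81
which factors as (x - 3)^4. The eigenvalues (with algebraic multiplicities) are λ = 3 with multiplicity 4.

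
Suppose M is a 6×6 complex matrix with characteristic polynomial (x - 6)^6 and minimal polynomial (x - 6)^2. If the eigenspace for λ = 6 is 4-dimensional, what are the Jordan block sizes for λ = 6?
Block sizes for λ = 6: [2, 2, 1, 1]

Step 1 — from the characteristic polynomial, algebraic multiplicity of λ = 6 is 6. From dim ker(M − (6)·I) = 4, there are exactly 4 Jordan blocks for λ = 6.
Step 2 — from the minimal polynomial, the factor (x − 6)^2 tells us the largest block for λ = 6 has size 2.
Step 3 — with total size 6, 4 blocks, and largest block 2, the block sizes (in nonincreasing order) are [2, 2, 1, 1].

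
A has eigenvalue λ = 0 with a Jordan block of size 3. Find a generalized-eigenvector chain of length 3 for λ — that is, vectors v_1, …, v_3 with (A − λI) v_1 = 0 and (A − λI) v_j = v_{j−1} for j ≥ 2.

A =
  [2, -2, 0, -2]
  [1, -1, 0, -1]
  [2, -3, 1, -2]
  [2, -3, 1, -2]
A Jordan chain for λ = 0 of length 3:
v_1 = (-2, -1, -1, -1)ᵀ
v_2 = (2, 1, 2, 2)ᵀ
v_3 = (1, 0, 0, 0)ᵀ

Let N = A − (0)·I. We want v_3 with N^3 v_3 = 0 but N^2 v_3 ≠ 0; then v_{j-1} := N · v_j for j = 3, …, 2.

Pick v_3 = (1, 0, 0, 0)ᵀ.
Then v_2 = N · v_3 = (2, 1, 2, 2)ᵀ.
Then v_1 = N · v_2 = (-2, -1, -1, -1)ᵀ.

Sanity check: (A − (0)·I) v_1 = (0, 0, 0, 0)ᵀ = 0. ✓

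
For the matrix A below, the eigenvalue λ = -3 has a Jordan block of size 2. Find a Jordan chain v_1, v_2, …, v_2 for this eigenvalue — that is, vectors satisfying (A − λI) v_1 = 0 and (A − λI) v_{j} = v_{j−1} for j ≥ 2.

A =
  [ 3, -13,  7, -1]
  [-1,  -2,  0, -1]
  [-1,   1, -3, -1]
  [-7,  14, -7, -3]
A Jordan chain for λ = -3 of length 2:
v_1 = (-1, -1, -1, 0)ᵀ
v_2 = (2, 1, 0, 0)ᵀ

Let N = A − (-3)·I. We want v_2 with N^2 v_2 = 0 but N^1 v_2 ≠ 0; then v_{j-1} := N · v_j for j = 2, …, 2.

Pick v_2 = (2, 1, 0, 0)ᵀ.
Then v_1 = N · v_2 = (-1, -1, -1, 0)ᵀ.

Sanity check: (A − (-3)·I) v_1 = (0, 0, 0, 0)ᵀ = 0. ✓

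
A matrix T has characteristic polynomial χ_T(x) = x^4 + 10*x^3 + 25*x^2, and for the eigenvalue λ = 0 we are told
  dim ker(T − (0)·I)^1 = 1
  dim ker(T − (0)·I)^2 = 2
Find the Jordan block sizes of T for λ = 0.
Block sizes for λ = 0: [2]

From the dimensions of kernels of powers, the number of Jordan blocks of size at least j is d_j − d_{j−1} where d_j = dim ker(N^j) (with d_0 = 0). Computing the differences gives [1, 1].
The number of blocks of size exactly k is (#blocks of size ≥ k) − (#blocks of size ≥ k + 1), so the partition is: 1 block(s) of size 2.
In nonincreasing order the block sizes are [2].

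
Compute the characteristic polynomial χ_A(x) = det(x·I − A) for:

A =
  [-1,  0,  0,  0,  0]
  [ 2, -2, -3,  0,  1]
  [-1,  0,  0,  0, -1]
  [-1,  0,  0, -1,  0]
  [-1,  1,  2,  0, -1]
x^5 + 5*x^4 + 10*x^3 + 10*x^2 + 5*x + 1

Expanding det(x·I − A) (e.g. by cofactor expansion or by noting that A is similar to its Jordan form J, which has the same characteristic polynomial as A) gives
  χ_A(x) = x^5 + 5*x^4 + 10*x^3 + 10*x^2 + 5*x + 1
which factors as (x + 1)^5. The eigenvalues (with algebraic multiplicities) are λ = -1 with multiplicity 5.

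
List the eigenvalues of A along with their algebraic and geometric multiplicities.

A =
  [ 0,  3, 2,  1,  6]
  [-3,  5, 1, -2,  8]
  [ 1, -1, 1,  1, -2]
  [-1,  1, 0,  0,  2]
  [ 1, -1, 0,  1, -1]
λ = 1: alg = 5, geom = 3

Step 1 — factor the characteristic polynomial to read off the algebraic multiplicities:
  χ_A(x) = (x - 1)^5

Step 2 — compute geometric multiplicities via the rank-nullity identity g(λ) = n − rank(A − λI):
  rank(A − (1)·I) = 2, so dim ker(A − (1)·I) = n − 2 = 3

Summary:
  λ = 1: algebraic multiplicity = 5, geometric multiplicity = 3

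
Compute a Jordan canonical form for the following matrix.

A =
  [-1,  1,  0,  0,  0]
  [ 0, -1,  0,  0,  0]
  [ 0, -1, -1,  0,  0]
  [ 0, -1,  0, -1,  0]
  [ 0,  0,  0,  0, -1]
J_2(-1) ⊕ J_1(-1) ⊕ J_1(-1) ⊕ J_1(-1)

The characteristic polynomial is
  det(x·I − A) = x^5 + 5*x^4 + 10*x^3 + 10*x^2 + 5*x + 1 = (x + 1)^5

Eigenvalues and multiplicities (the geometric multiplicity of λ is n − rank(A − λI), which equals the number of Jordan blocks for λ):
  λ = -1: algebraic multiplicity = 5, geometric multiplicity = 4

Determining the block sizes for each eigenvalue:
  λ = -1: 4 blocks summing to 5 forces exactly one block of size 2 and the rest size 1 → block sizes [2, 1, 1, 1]

Assembling the blocks gives a Jordan form
J =
  [-1,  1,  0,  0,  0]
  [ 0, -1,  0,  0,  0]
  [ 0,  0, -1,  0,  0]
  [ 0,  0,  0, -1,  0]
  [ 0,  0,  0,  0, -1]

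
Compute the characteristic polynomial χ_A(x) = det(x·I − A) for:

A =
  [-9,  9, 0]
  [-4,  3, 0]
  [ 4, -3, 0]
x^3 + 6*x^2 + 9*x

Expanding det(x·I − A) (e.g. by cofactor expansion or by noting that A is similar to its Jordan form J, which has the same characteristic polynomial as A) gives
  χ_A(x) = x^3 + 6*x^2 + 9*x
which factors as x*(x + 3)^2. The eigenvalues (with algebraic multiplicities) are λ = -3 with multiplicity 2, λ = 0 with multiplicity 1.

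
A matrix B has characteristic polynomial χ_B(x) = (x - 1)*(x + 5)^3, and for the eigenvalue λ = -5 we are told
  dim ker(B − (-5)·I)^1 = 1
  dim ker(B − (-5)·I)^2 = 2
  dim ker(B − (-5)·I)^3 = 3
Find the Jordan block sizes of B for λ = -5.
Block sizes for λ = -5: [3]

From the dimensions of kernels of powers, the number of Jordan blocks of size at least j is d_j − d_{j−1} where d_j = dim ker(N^j) (with d_0 = 0). Computing the differences gives [1, 1, 1].
The number of blocks of size exactly k is (#blocks of size ≥ k) − (#blocks of size ≥ k + 1), so the partition is: 1 block(s) of size 3.
In nonincreasing order the block sizes are [3].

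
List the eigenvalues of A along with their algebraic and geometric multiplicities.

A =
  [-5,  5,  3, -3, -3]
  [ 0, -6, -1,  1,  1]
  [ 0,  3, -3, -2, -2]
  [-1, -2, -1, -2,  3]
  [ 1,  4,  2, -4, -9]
λ = -5: alg = 5, geom = 2

Step 1 — factor the characteristic polynomial to read off the algebraic multiplicities:
  χ_A(x) = (x + 5)^5

Step 2 — compute geometric multiplicities via the rank-nullity identity g(λ) = n − rank(A − λI):
  rank(A − (-5)·I) = 3, so dim ker(A − (-5)·I) = n − 3 = 2

Summary:
  λ = -5: algebraic multiplicity = 5, geometric multiplicity = 2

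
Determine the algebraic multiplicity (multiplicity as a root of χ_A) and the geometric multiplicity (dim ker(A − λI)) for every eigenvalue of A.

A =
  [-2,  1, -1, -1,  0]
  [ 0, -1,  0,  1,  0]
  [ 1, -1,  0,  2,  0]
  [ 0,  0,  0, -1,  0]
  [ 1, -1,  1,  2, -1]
λ = -1: alg = 5, geom = 3

Step 1 — factor the characteristic polynomial to read off the algebraic multiplicities:
  χ_A(x) = (x + 1)^5

Step 2 — compute geometric multiplicities via the rank-nullity identity g(λ) = n − rank(A − λI):
  rank(A − (-1)·I) = 2, so dim ker(A − (-1)·I) = n − 2 = 3

Summary:
  λ = -1: algebraic multiplicity = 5, geometric multiplicity = 3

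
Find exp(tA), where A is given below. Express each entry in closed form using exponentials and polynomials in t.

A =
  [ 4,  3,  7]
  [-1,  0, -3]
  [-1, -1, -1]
e^{tA} =
  [-t^2*exp(t)/2 + 3*t*exp(t) + exp(t), -t^2*exp(t)/2 + 3*t*exp(t), -t^2*exp(t) + 7*t*exp(t)]
  [t^2*exp(t)/2 - t*exp(t), t^2*exp(t)/2 - t*exp(t) + exp(t), t^2*exp(t) - 3*t*exp(t)]
  [-t*exp(t), -t*exp(t), -2*t*exp(t) + exp(t)]

Strategy: write A = P · J · P⁻¹ where J is a Jordan canonical form, so e^{tA} = P · e^{tJ} · P⁻¹, and e^{tJ} can be computed block-by-block.

A has Jordan form
J =
  [1, 1, 0]
  [0, 1, 1]
  [0, 0, 1]
(up to reordering of blocks).

Per-block formulas:
  For a 3×3 Jordan block J_3(1): exp(t · J_3(1)) = e^(1t)·(I + t·N + (t^2/2)·N^2), where N is the 3×3 nilpotent shift.

After assembling e^{tJ} and conjugating by P, we get:

e^{tA} =
  [-t^2*exp(t)/2 + 3*t*exp(t) + exp(t), -t^2*exp(t)/2 + 3*t*exp(t), -t^2*exp(t) + 7*t*exp(t)]
  [t^2*exp(t)/2 - t*exp(t), t^2*exp(t)/2 - t*exp(t) + exp(t), t^2*exp(t) - 3*t*exp(t)]
  [-t*exp(t), -t*exp(t), -2*t*exp(t) + exp(t)]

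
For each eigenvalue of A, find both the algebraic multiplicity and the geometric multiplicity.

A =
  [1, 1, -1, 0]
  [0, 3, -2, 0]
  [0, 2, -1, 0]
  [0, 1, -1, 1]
λ = 1: alg = 4, geom = 3

Step 1 — factor the characteristic polynomial to read off the algebraic multiplicities:
  χ_A(x) = (x - 1)^4

Step 2 — compute geometric multiplicities via the rank-nullity identity g(λ) = n − rank(A − λI):
  rank(A − (1)·I) = 1, so dim ker(A − (1)·I) = n − 1 = 3

Summary:
  λ = 1: algebraic multiplicity = 4, geometric multiplicity = 3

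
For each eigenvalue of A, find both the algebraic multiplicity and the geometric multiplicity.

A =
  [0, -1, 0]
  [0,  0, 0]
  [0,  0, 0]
λ = 0: alg = 3, geom = 2

Step 1 — factor the characteristic polynomial to read off the algebraic multiplicities:
  χ_A(x) = x^3

Step 2 — compute geometric multiplicities via the rank-nullity identity g(λ) = n − rank(A − λI):
  rank(A − (0)·I) = 1, so dim ker(A − (0)·I) = n − 1 = 2

Summary:
  λ = 0: algebraic multiplicity = 3, geometric multiplicity = 2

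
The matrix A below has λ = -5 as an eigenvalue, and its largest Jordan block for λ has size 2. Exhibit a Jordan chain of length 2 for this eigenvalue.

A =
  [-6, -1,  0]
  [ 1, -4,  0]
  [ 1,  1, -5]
A Jordan chain for λ = -5 of length 2:
v_1 = (-1, 1, 1)ᵀ
v_2 = (1, 0, 0)ᵀ

Let N = A − (-5)·I. We want v_2 with N^2 v_2 = 0 but N^1 v_2 ≠ 0; then v_{j-1} := N · v_j for j = 2, …, 2.

Pick v_2 = (1, 0, 0)ᵀ.
Then v_1 = N · v_2 = (-1, 1, 1)ᵀ.

Sanity check: (A − (-5)·I) v_1 = (0, 0, 0)ᵀ = 0. ✓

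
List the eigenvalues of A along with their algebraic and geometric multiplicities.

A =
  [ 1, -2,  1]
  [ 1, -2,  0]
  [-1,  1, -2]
λ = -1: alg = 3, geom = 1

Step 1 — factor the characteristic polynomial to read off the algebraic multiplicities:
  χ_A(x) = (x + 1)^3

Step 2 — compute geometric multiplicities via the rank-nullity identity g(λ) = n − rank(A − λI):
  rank(A − (-1)·I) = 2, so dim ker(A − (-1)·I) = n − 2 = 1

Summary:
  λ = -1: algebraic multiplicity = 3, geometric multiplicity = 1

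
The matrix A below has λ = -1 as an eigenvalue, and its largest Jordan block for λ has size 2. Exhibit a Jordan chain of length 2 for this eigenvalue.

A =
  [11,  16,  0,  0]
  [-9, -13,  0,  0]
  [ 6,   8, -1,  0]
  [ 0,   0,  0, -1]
A Jordan chain for λ = -1 of length 2:
v_1 = (12, -9, 6, 0)ᵀ
v_2 = (1, 0, 0, 0)ᵀ

Let N = A − (-1)·I. We want v_2 with N^2 v_2 = 0 but N^1 v_2 ≠ 0; then v_{j-1} := N · v_j for j = 2, …, 2.

Pick v_2 = (1, 0, 0, 0)ᵀ.
Then v_1 = N · v_2 = (12, -9, 6, 0)ᵀ.

Sanity check: (A − (-1)·I) v_1 = (0, 0, 0, 0)ᵀ = 0. ✓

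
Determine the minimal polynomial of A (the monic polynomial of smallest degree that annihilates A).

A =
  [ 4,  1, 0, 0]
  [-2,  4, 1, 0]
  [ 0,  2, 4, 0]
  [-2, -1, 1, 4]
x^3 - 12*x^2 + 48*x - 64

The characteristic polynomial is χ_A(x) = (x - 4)^4, so the eigenvalues are known. The minimal polynomial is
  m_A(x) = Π_λ (x − λ)^{k_λ}
where k_λ is the size of the *largest* Jordan block for λ (equivalently, the smallest k with (A − λI)^k v = 0 for every generalised eigenvector v of λ).

  λ = 4: largest Jordan block has size 3, contributing (x − 4)^3

So m_A(x) = (x - 4)^3 = x^3 - 12*x^2 + 48*x - 64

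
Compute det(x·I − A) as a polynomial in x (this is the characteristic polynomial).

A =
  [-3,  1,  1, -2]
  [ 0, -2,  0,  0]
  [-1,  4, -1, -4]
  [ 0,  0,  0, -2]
x^4 + 8*x^3 + 24*x^2 + 32*x + 16

Expanding det(x·I − A) (e.g. by cofactor expansion or by noting that A is similar to its Jordan form J, which has the same characteristic polynomial as A) gives
  χ_A(x) = x^4 + 8*x^3 + 24*x^2 + 32*x + 16
which factors as (x + 2)^4. The eigenvalues (with algebraic multiplicities) are λ = -2 with multiplicity 4.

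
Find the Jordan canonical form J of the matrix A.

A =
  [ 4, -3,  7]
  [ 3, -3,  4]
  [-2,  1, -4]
J_3(-1)

The characteristic polynomial is
  det(x·I − A) = x^3 + 3*x^2 + 3*x + 1 = (x + 1)^3

Eigenvalues and multiplicities (the geometric multiplicity of λ is n − rank(A − λI), which equals the number of Jordan blocks for λ):
  λ = -1: algebraic multiplicity = 3, geometric multiplicity = 1

Determining the block sizes for each eigenvalue:
  λ = -1: one block (gm = 1), so the single block has size am = 3 → block sizes [3]

Assembling the blocks gives a Jordan form
J =
  [-1,  1,  0]
  [ 0, -1,  1]
  [ 0,  0, -1]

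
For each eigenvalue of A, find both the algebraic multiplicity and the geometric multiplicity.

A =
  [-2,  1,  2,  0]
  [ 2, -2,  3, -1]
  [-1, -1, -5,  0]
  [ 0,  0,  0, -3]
λ = -3: alg = 4, geom = 2

Step 1 — factor the characteristic polynomial to read off the algebraic multiplicities:
  χ_A(x) = (x + 3)^4

Step 2 — compute geometric multiplicities via the rank-nullity identity g(λ) = n − rank(A − λI):
  rank(A − (-3)·I) = 2, so dim ker(A − (-3)·I) = n − 2 = 2

Summary:
  λ = -3: algebraic multiplicity = 4, geometric multiplicity = 2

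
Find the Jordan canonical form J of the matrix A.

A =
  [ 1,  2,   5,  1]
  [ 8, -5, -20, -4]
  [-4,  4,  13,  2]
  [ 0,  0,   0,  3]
J_2(3) ⊕ J_1(3) ⊕ J_1(3)

The characteristic polynomial is
  det(x·I − A) = x^4 - 12*x^3 + 54*x^2 - 108*x + 81 = (x - 3)^4

Eigenvalues and multiplicities (the geometric multiplicity of λ is n − rank(A − λI), which equals the number of Jordan blocks for λ):
  λ = 3: algebraic multiplicity = 4, geometric multiplicity = 3

Determining the block sizes for each eigenvalue:
  λ = 3: 3 blocks summing to 4 forces exactly one block of size 2 and the rest size 1 → block sizes [2, 1, 1]

Assembling the blocks gives a Jordan form
J =
  [3, 1, 0, 0]
  [0, 3, 0, 0]
  [0, 0, 3, 0]
  [0, 0, 0, 3]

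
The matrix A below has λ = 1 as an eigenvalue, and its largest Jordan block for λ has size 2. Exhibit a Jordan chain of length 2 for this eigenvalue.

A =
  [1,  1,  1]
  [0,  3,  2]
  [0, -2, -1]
A Jordan chain for λ = 1 of length 2:
v_1 = (1, 2, -2)ᵀ
v_2 = (0, 1, 0)ᵀ

Let N = A − (1)·I. We want v_2 with N^2 v_2 = 0 but N^1 v_2 ≠ 0; then v_{j-1} := N · v_j for j = 2, …, 2.

Pick v_2 = (0, 1, 0)ᵀ.
Then v_1 = N · v_2 = (1, 2, -2)ᵀ.

Sanity check: (A − (1)·I) v_1 = (0, 0, 0)ᵀ = 0. ✓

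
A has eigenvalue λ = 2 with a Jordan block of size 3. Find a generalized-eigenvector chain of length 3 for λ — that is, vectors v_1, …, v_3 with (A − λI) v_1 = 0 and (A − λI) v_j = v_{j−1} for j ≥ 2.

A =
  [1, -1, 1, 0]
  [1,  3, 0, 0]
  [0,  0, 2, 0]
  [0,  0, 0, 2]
A Jordan chain for λ = 2 of length 3:
v_1 = (-1, 1, 0, 0)ᵀ
v_2 = (1, 0, 0, 0)ᵀ
v_3 = (0, 0, 1, 0)ᵀ

Let N = A − (2)·I. We want v_3 with N^3 v_3 = 0 but N^2 v_3 ≠ 0; then v_{j-1} := N · v_j for j = 3, …, 2.

Pick v_3 = (0, 0, 1, 0)ᵀ.
Then v_2 = N · v_3 = (1, 0, 0, 0)ᵀ.
Then v_1 = N · v_2 = (-1, 1, 0, 0)ᵀ.

Sanity check: (A − (2)·I) v_1 = (0, 0, 0, 0)ᵀ = 0. ✓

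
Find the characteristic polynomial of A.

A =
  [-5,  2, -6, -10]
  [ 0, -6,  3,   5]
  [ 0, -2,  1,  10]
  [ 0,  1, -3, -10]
x^4 + 20*x^3 + 150*x^2 + 500*x + 625

Expanding det(x·I − A) (e.g. by cofactor expansion or by noting that A is similar to its Jordan form J, which has the same characteristic polynomial as A) gives
  χ_A(x) = x^4 + 20*x^3 + 150*x^2 + 500*x + 625
which factors as (x + 5)^4. The eigenvalues (with algebraic multiplicities) are λ = -5 with multiplicity 4.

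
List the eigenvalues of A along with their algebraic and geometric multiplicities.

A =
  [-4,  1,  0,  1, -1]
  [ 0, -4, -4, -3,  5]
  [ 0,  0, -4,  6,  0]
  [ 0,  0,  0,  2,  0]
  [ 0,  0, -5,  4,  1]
λ = -4: alg = 3, geom = 1; λ = 1: alg = 1, geom = 1; λ = 2: alg = 1, geom = 1

Step 1 — factor the characteristic polynomial to read off the algebraic multiplicities:
  χ_A(x) = (x - 2)*(x - 1)*(x + 4)^3

Step 2 — compute geometric multiplicities via the rank-nullity identity g(λ) = n − rank(A − λI):
  rank(A − (-4)·I) = 4, so dim ker(A − (-4)·I) = n − 4 = 1
  rank(A − (1)·I) = 4, so dim ker(A − (1)·I) = n − 4 = 1
  rank(A − (2)·I) = 4, so dim ker(A − (2)·I) = n − 4 = 1

Summary:
  λ = -4: algebraic multiplicity = 3, geometric multiplicity = 1
  λ = 1: algebraic multiplicity = 1, geometric multiplicity = 1
  λ = 2: algebraic multiplicity = 1, geometric multiplicity = 1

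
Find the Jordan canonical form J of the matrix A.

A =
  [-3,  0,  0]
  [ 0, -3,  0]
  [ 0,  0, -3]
J_1(-3) ⊕ J_1(-3) ⊕ J_1(-3)

The characteristic polynomial is
  det(x·I − A) = x^3 + 9*x^2 + 27*x + 27 = (x + 3)^3

Eigenvalues and multiplicities (the geometric multiplicity of λ is n − rank(A − λI), which equals the number of Jordan blocks for λ):
  λ = -3: algebraic multiplicity = 3, geometric multiplicity = 3

Determining the block sizes for each eigenvalue:
  λ = -3: gm = am = 3, so every block has size 1 → block sizes [1, 1, 1]

Assembling the blocks gives a Jordan form
J =
  [-3,  0,  0]
  [ 0, -3,  0]
  [ 0,  0, -3]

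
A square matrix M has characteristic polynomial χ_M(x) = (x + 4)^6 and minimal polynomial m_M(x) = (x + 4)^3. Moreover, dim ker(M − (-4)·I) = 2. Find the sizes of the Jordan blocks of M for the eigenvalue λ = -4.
Block sizes for λ = -4: [3, 3]

Step 1 — from the characteristic polynomial, algebraic multiplicity of λ = -4 is 6. From dim ker(M − (-4)·I) = 2, there are exactly 2 Jordan blocks for λ = -4.
Step 2 — from the minimal polynomial, the factor (x + 4)^3 tells us the largest block for λ = -4 has size 3.
Step 3 — with total size 6, 2 blocks, and largest block 3, the block sizes (in nonincreasing order) are [3, 3].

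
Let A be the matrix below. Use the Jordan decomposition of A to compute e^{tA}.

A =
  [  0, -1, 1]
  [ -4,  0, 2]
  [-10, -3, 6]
e^{tA} =
  [-t^2*exp(2*t) - 2*t*exp(2*t) + exp(2*t), t^2*exp(2*t)/2 - t*exp(2*t), t*exp(2*t)]
  [-2*t^2*exp(2*t) - 4*t*exp(2*t), t^2*exp(2*t) - 2*t*exp(2*t) + exp(2*t), 2*t*exp(2*t)]
  [-4*t^2*exp(2*t) - 10*t*exp(2*t), 2*t^2*exp(2*t) - 3*t*exp(2*t), 4*t*exp(2*t) + exp(2*t)]

Strategy: write A = P · J · P⁻¹ where J is a Jordan canonical form, so e^{tA} = P · e^{tJ} · P⁻¹, and e^{tJ} can be computed block-by-block.

A has Jordan form
J =
  [2, 1, 0]
  [0, 2, 1]
  [0, 0, 2]
(up to reordering of blocks).

Per-block formulas:
  For a 3×3 Jordan block J_3(2): exp(t · J_3(2)) = e^(2t)·(I + t·N + (t^2/2)·N^2), where N is the 3×3 nilpotent shift.

After assembling e^{tJ} and conjugating by P, we get:

e^{tA} =
  [-t^2*exp(2*t) - 2*t*exp(2*t) + exp(2*t), t^2*exp(2*t)/2 - t*exp(2*t), t*exp(2*t)]
  [-2*t^2*exp(2*t) - 4*t*exp(2*t), t^2*exp(2*t) - 2*t*exp(2*t) + exp(2*t), 2*t*exp(2*t)]
  [-4*t^2*exp(2*t) - 10*t*exp(2*t), 2*t^2*exp(2*t) - 3*t*exp(2*t), 4*t*exp(2*t) + exp(2*t)]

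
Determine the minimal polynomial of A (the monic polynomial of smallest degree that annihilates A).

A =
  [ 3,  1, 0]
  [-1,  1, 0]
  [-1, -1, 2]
x^2 - 4*x + 4

The characteristic polynomial is χ_A(x) = (x - 2)^3, so the eigenvalues are known. The minimal polynomial is
  m_A(x) = Π_λ (x − λ)^{k_λ}
where k_λ is the size of the *largest* Jordan block for λ (equivalently, the smallest k with (A − λI)^k v = 0 for every generalised eigenvector v of λ).

  λ = 2: largest Jordan block has size 2, contributing (x − 2)^2

So m_A(x) = (x - 2)^2 = x^2 - 4*x + 4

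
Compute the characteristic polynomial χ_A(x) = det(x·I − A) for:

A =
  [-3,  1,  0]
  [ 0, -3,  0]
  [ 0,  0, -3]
x^3 + 9*x^2 + 27*x + 27

Expanding det(x·I − A) (e.g. by cofactor expansion or by noting that A is similar to its Jordan form J, which has the same characteristic polynomial as A) gives
  χ_A(x) = x^3 + 9*x^2 + 27*x + 27
which factors as (x + 3)^3. The eigenvalues (with algebraic multiplicities) are λ = -3 with multiplicity 3.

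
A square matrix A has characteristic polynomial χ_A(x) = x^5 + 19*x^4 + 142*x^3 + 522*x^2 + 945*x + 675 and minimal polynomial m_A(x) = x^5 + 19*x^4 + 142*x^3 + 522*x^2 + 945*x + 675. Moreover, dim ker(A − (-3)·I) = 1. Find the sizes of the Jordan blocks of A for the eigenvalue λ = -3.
Block sizes for λ = -3: [3]

Step 1 — from the characteristic polynomial, algebraic multiplicity of λ = -3 is 3. From dim ker(A − (-3)·I) = 1, there are exactly 1 Jordan blocks for λ = -3.
Step 2 — from the minimal polynomial, the factor (x + 3)^3 tells us the largest block for λ = -3 has size 3.
Step 3 — with total size 3, 1 blocks, and largest block 3, the block sizes (in nonincreasing order) are [3].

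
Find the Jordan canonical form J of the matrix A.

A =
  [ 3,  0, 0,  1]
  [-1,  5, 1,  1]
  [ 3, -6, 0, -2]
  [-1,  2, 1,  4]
J_3(3) ⊕ J_1(3)

The characteristic polynomial is
  det(x·I − A) = x^4 - 12*x^3 + 54*x^2 - 108*x + 81 = (x - 3)^4

Eigenvalues and multiplicities (the geometric multiplicity of λ is n − rank(A − λI), which equals the number of Jordan blocks for λ):
  λ = 3: algebraic multiplicity = 4, geometric multiplicity = 2

Determining the block sizes for each eigenvalue:
  λ = 3: with am = 4 and gm = 2, the partition is not yet determined (e.g. several partitions of 4 into 2 parts exist). Let N = A − (3)·I. Computing rank(N^1) = 2, rank(N^2) = 1, rank(N^3) = 0; the number of blocks of size ≥ j is rank(N^{j−1}) − rank(N^j), giving [2, 1, 1]. So we have 1 block(s) of size 3, 1 block(s) of size 1 → block sizes [3, 1]

Assembling the blocks gives a Jordan form
J =
  [3, 1, 0, 0]
  [0, 3, 1, 0]
  [0, 0, 3, 0]
  [0, 0, 0, 3]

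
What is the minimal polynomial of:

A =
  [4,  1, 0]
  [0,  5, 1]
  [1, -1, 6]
x^3 - 15*x^2 + 75*x - 125

The characteristic polynomial is χ_A(x) = (x - 5)^3, so the eigenvalues are known. The minimal polynomial is
  m_A(x) = Π_λ (x − λ)^{k_λ}
where k_λ is the size of the *largest* Jordan block for λ (equivalently, the smallest k with (A − λI)^k v = 0 for every generalised eigenvector v of λ).

  λ = 5: largest Jordan block has size 3, contributing (x − 5)^3

So m_A(x) = (x - 5)^3 = x^3 - 15*x^2 + 75*x - 125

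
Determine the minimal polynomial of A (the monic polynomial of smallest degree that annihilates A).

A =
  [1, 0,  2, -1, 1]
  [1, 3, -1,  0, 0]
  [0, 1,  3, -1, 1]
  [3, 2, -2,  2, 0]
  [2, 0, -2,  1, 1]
x^3 - 6*x^2 + 12*x - 8

The characteristic polynomial is χ_A(x) = (x - 2)^5, so the eigenvalues are known. The minimal polynomial is
  m_A(x) = Π_λ (x − λ)^{k_λ}
where k_λ is the size of the *largest* Jordan block for λ (equivalently, the smallest k with (A − λI)^k v = 0 for every generalised eigenvector v of λ).

  λ = 2: largest Jordan block has size 3, contributing (x − 2)^3

So m_A(x) = (x - 2)^3 = x^3 - 6*x^2 + 12*x - 8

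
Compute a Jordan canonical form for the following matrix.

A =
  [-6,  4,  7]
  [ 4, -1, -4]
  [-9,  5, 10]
J_3(1)

The characteristic polynomial is
  det(x·I − A) = x^3 - 3*x^2 + 3*x - 1 = (x - 1)^3

Eigenvalues and multiplicities (the geometric multiplicity of λ is n − rank(A − λI), which equals the number of Jordan blocks for λ):
  λ = 1: algebraic multiplicity = 3, geometric multiplicity = 1

Determining the block sizes for each eigenvalue:
  λ = 1: one block (gm = 1), so the single block has size am = 3 → block sizes [3]

Assembling the blocks gives a Jordan form
J =
  [1, 1, 0]
  [0, 1, 1]
  [0, 0, 1]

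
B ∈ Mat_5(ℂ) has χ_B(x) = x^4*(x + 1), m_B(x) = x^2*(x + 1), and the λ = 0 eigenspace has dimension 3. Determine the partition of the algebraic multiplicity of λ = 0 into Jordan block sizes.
Block sizes for λ = 0: [2, 1, 1]

Step 1 — from the characteristic polynomial, algebraic multiplicity of λ = 0 is 4. From dim ker(B − (0)·I) = 3, there are exactly 3 Jordan blocks for λ = 0.
Step 2 — from the minimal polynomial, the factor (x − 0)^2 tells us the largest block for λ = 0 has size 2.
Step 3 — with total size 4, 3 blocks, and largest block 2, the block sizes (in nonincreasing order) are [2, 1, 1].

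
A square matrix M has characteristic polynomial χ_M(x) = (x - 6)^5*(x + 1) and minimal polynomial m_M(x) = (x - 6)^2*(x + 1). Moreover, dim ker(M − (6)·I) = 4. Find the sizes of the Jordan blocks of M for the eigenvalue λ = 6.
Block sizes for λ = 6: [2, 1, 1, 1]

Step 1 — from the characteristic polynomial, algebraic multiplicity of λ = 6 is 5. From dim ker(M − (6)·I) = 4, there are exactly 4 Jordan blocks for λ = 6.
Step 2 — from the minimal polynomial, the factor (x − 6)^2 tells us the largest block for λ = 6 has size 2.
Step 3 — with total size 5, 4 blocks, and largest block 2, the block sizes (in nonincreasing order) are [2, 1, 1, 1].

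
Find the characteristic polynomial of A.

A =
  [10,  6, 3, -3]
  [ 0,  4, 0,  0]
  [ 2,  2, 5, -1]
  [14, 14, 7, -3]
x^4 - 16*x^3 + 96*x^2 - 256*x + 256

Expanding det(x·I − A) (e.g. by cofactor expansion or by noting that A is similar to its Jordan form J, which has the same characteristic polynomial as A) gives
  χ_A(x) = x^4 - 16*x^3 + 96*x^2 - 256*x + 256
which factors as (x - 4)^4. The eigenvalues (with algebraic multiplicities) are λ = 4 with multiplicity 4.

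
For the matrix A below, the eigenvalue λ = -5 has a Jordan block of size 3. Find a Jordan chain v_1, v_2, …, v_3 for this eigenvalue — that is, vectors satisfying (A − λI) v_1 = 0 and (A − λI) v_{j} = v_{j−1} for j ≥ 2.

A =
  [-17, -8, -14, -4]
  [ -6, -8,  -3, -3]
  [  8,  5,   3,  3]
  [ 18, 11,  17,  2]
A Jordan chain for λ = -5 of length 3:
v_1 = (8, 12, -8, -20)ᵀ
v_2 = (-12, -6, 8, 18)ᵀ
v_3 = (1, 0, 0, 0)ᵀ

Let N = A − (-5)·I. We want v_3 with N^3 v_3 = 0 but N^2 v_3 ≠ 0; then v_{j-1} := N · v_j for j = 3, …, 2.

Pick v_3 = (1, 0, 0, 0)ᵀ.
Then v_2 = N · v_3 = (-12, -6, 8, 18)ᵀ.
Then v_1 = N · v_2 = (8, 12, -8, -20)ᵀ.

Sanity check: (A − (-5)·I) v_1 = (0, 0, 0, 0)ᵀ = 0. ✓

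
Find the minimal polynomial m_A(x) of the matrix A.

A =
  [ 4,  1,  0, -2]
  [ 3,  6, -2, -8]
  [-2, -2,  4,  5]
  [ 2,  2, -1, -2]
x^2 - 6*x + 9

The characteristic polynomial is χ_A(x) = (x - 3)^4, so the eigenvalues are known. The minimal polynomial is
  m_A(x) = Π_λ (x − λ)^{k_λ}
where k_λ is the size of the *largest* Jordan block for λ (equivalently, the smallest k with (A − λI)^k v = 0 for every generalised eigenvector v of λ).

  λ = 3: largest Jordan block has size 2, contributing (x − 3)^2

So m_A(x) = (x - 3)^2 = x^2 - 6*x + 9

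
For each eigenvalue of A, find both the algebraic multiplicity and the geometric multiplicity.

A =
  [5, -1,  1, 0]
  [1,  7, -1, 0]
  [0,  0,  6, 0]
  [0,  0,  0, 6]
λ = 6: alg = 4, geom = 3

Step 1 — factor the characteristic polynomial to read off the algebraic multiplicities:
  χ_A(x) = (x - 6)^4

Step 2 — compute geometric multiplicities via the rank-nullity identity g(λ) = n − rank(A − λI):
  rank(A − (6)·I) = 1, so dim ker(A − (6)·I) = n − 1 = 3

Summary:
  λ = 6: algebraic multiplicity = 4, geometric multiplicity = 3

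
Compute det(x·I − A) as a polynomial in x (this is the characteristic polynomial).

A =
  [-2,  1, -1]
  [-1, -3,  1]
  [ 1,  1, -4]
x^3 + 9*x^2 + 27*x + 27

Expanding det(x·I − A) (e.g. by cofactor expansion or by noting that A is similar to its Jordan form J, which has the same characteristic polynomial as A) gives
  χ_A(x) = x^3 + 9*x^2 + 27*x + 27
which factors as (x + 3)^3. The eigenvalues (with algebraic multiplicities) are λ = -3 with multiplicity 3.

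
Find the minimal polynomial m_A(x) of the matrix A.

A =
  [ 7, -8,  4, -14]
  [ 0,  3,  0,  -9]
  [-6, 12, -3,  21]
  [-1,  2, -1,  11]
x^3 - 15*x^2 + 72*x - 108

The characteristic polynomial is χ_A(x) = (x - 6)^2*(x - 3)^2, so the eigenvalues are known. The minimal polynomial is
  m_A(x) = Π_λ (x − λ)^{k_λ}
where k_λ is the size of the *largest* Jordan block for λ (equivalently, the smallest k with (A − λI)^k v = 0 for every generalised eigenvector v of λ).

  λ = 3: largest Jordan block has size 1, contributing (x − 3)
  λ = 6: largest Jordan block has size 2, contributing (x − 6)^2

So m_A(x) = (x - 6)^2*(x - 3) = x^3 - 15*x^2 + 72*x - 108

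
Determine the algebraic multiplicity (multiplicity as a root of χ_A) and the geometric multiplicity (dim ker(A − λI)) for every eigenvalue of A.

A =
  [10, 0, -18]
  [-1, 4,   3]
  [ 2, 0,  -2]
λ = 4: alg = 3, geom = 2

Step 1 — factor the characteristic polynomial to read off the algebraic multiplicities:
  χ_A(x) = (x - 4)^3

Step 2 — compute geometric multiplicities via the rank-nullity identity g(λ) = n − rank(A − λI):
  rank(A − (4)·I) = 1, so dim ker(A − (4)·I) = n − 1 = 2

Summary:
  λ = 4: algebraic multiplicity = 3, geometric multiplicity = 2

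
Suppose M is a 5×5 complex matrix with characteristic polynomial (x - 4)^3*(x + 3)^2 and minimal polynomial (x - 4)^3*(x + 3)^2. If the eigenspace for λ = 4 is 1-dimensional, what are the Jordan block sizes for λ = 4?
Block sizes for λ = 4: [3]

Step 1 — from the characteristic polynomial, algebraic multiplicity of λ = 4 is 3. From dim ker(M − (4)·I) = 1, there are exactly 1 Jordan blocks for λ = 4.
Step 2 — from the minimal polynomial, the factor (x − 4)^3 tells us the largest block for λ = 4 has size 3.
Step 3 — with total size 3, 1 blocks, and largest block 3, the block sizes (in nonincreasing order) are [3].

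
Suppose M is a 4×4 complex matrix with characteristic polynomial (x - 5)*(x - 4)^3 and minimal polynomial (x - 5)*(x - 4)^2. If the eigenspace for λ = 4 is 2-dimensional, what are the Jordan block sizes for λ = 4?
Block sizes for λ = 4: [2, 1]

Step 1 — from the characteristic polynomial, algebraic multiplicity of λ = 4 is 3. From dim ker(M − (4)·I) = 2, there are exactly 2 Jordan blocks for λ = 4.
Step 2 — from the minimal polynomial, the factor (x − 4)^2 tells us the largest block for λ = 4 has size 2.
Step 3 — with total size 3, 2 blocks, and largest block 2, the block sizes (in nonincreasing order) are [2, 1].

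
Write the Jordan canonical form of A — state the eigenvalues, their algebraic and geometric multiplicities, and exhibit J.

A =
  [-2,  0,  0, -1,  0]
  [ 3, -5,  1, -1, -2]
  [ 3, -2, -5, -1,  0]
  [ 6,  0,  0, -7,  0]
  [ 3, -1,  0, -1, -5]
J_3(-5) ⊕ J_1(-5) ⊕ J_1(-4)

The characteristic polynomial is
  det(x·I − A) = x^5 + 24*x^4 + 230*x^3 + 1100*x^2 + 2625*x + 2500 = (x + 4)*(x + 5)^4

Eigenvalues and multiplicities (the geometric multiplicity of λ is n − rank(A − λI), which equals the number of Jordan blocks for λ):
  λ = -5: algebraic multiplicity = 4, geometric multiplicity = 2
  λ = -4: algebraic multiplicity = 1, geometric multiplicity = 1

Determining the block sizes for each eigenvalue:
  λ = -5: with am = 4 and gm = 2, the partition is not yet determined (e.g. several partitions of 4 into 2 parts exist). Let N = A − (-5)·I. Computing rank(N^1) = 3, rank(N^2) = 2, rank(N^3) = 1; the number of blocks of size ≥ j is rank(N^{j−1}) − rank(N^j), giving [2, 1, 1]. So we have 1 block(s) of size 3, 1 block(s) of size 1 → block sizes [3, 1]
  λ = -4: one block (gm = 1), so the single block has size am = 1 → block sizes [1]

Assembling the blocks gives a Jordan form
J =
  [-5,  1,  0,  0,  0]
  [ 0, -5,  1,  0,  0]
  [ 0,  0, -5,  0,  0]
  [ 0,  0,  0, -5,  0]
  [ 0,  0,  0,  0, -4]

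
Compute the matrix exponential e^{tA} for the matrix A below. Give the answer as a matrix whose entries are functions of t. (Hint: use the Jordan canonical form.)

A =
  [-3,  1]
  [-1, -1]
e^{tA} =
  [-t*exp(-2*t) + exp(-2*t), t*exp(-2*t)]
  [-t*exp(-2*t), t*exp(-2*t) + exp(-2*t)]

Strategy: write A = P · J · P⁻¹ where J is a Jordan canonical form, so e^{tA} = P · e^{tJ} · P⁻¹, and e^{tJ} can be computed block-by-block.

A has Jordan form
J =
  [-2,  1]
  [ 0, -2]
(up to reordering of blocks).

Per-block formulas:
  For a 2×2 Jordan block J_2(-2): exp(t · J_2(-2)) = e^(-2t)·(I + t·N), where N is the 2×2 nilpotent shift.

After assembling e^{tJ} and conjugating by P, we get:

e^{tA} =
  [-t*exp(-2*t) + exp(-2*t), t*exp(-2*t)]
  [-t*exp(-2*t), t*exp(-2*t) + exp(-2*t)]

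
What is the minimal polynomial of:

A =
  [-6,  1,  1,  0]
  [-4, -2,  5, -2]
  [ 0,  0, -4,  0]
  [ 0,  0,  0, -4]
x^3 + 12*x^2 + 48*x + 64

The characteristic polynomial is χ_A(x) = (x + 4)^4, so the eigenvalues are known. The minimal polynomial is
  m_A(x) = Π_λ (x − λ)^{k_λ}
where k_λ is the size of the *largest* Jordan block for λ (equivalently, the smallest k with (A − λI)^k v = 0 for every generalised eigenvector v of λ).

  λ = -4: largest Jordan block has size 3, contributing (x + 4)^3

So m_A(x) = (x + 4)^3 = x^3 + 12*x^2 + 48*x + 64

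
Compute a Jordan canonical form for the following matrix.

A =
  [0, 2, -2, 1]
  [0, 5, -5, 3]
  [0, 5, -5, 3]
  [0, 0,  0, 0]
J_2(0) ⊕ J_2(0)

The characteristic polynomial is
  det(x·I − A) = x^4

Eigenvalues and multiplicities (the geometric multiplicity of λ is n − rank(A − λI), which equals the number of Jordan blocks for λ):
  λ = 0: algebraic multiplicity = 4, geometric multiplicity = 2

Determining the block sizes for each eigenvalue:
  λ = 0: with am = 4 and gm = 2, the partition is not yet determined (e.g. several partitions of 4 into 2 parts exist). Let N = A − (0)·I. Computing rank(N^1) = 2, rank(N^2) = 0; the number of blocks of size ≥ j is rank(N^{j−1}) − rank(N^j), giving [2, 2]. So we have 2 block(s) of size 2 → block sizes [2, 2]

Assembling the blocks gives a Jordan form
J =
  [0, 1, 0, 0]
  [0, 0, 0, 0]
  [0, 0, 0, 1]
  [0, 0, 0, 0]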